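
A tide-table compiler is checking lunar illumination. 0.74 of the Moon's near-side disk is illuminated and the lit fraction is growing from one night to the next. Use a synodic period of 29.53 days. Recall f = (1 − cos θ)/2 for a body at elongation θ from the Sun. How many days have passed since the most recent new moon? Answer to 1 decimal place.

cos θ = 1 − 2f = -0.480, giving a principal value of 118.7°.
Waxing ⇒ before full, so θ = 118.7°.
Age = 29.53 × 118.7°/360° ≈ 9.74 days.

9.7 days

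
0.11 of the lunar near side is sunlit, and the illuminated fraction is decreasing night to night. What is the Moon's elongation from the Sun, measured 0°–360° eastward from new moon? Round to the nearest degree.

321°

From f = (1 − cos θ)/2: cos θ = 1 − 2×0.11 = 0.780; arccos → 38.7°.
Since the Moon is past full (waning), take the reflex angle: θ = 360° − 38.7° = 321.3°.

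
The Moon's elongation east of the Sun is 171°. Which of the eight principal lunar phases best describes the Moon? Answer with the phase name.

full moon

171° lies in the full moon sector of the 8-phase cycle.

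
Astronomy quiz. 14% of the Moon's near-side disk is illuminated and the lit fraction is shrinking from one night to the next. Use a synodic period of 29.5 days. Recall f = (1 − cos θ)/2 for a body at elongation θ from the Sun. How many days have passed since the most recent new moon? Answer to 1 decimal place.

25.9 days

cos θ = 1 − 2f = 0.720, giving a principal value of 43.9°.
Waning ⇒ past full, so θ = 360° − 43.9° = 316.1°.
At 360°/29.5 d per day, 316.1° corresponds to 25.90 days.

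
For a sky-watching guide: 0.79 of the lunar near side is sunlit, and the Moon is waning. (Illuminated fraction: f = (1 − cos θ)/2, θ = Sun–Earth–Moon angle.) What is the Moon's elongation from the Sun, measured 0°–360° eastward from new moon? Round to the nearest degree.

235°

Invert f = (1 − cos θ)/2 to get cos θ = 1 − 2(0.79) = -0.580, hence θ₀ = arccos -0.580 = 125.5°.
Since the Moon is past full (waning), take the reflex angle: θ = 360° − 125.5° = 234.5°.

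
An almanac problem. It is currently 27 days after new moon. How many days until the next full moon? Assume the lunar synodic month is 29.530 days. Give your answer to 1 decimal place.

Full moon is 0.5 of the way through the cycle: age 0.5 × 29.530 = 14.765 d.
Already past this cycle's full moon; the next is at 14.765 + 29.530 = 44.295 d, so 44.295 − 27 = 17.295 days.

17.3 days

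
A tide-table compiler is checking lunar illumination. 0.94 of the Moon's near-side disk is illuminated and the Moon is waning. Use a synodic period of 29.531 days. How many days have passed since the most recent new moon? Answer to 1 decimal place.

17.1 days

cos θ = 1 − 2f = -0.880, giving a principal value of 151.6°.
Since the Moon is past full (waning), take the reflex angle: θ = 360° − 151.6° = 208.4°.
That fraction of the synodic month is 208.4/360 × 29.531 d ≈ 17.09 d.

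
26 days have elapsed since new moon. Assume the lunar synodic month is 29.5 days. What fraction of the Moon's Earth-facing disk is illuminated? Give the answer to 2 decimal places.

Elongation θ = 360° × 26/29.5 ≈ 317.3°.
cos 317.3° = 0.735, so f = (1 − 0.735)/2 = 0.133.

0.13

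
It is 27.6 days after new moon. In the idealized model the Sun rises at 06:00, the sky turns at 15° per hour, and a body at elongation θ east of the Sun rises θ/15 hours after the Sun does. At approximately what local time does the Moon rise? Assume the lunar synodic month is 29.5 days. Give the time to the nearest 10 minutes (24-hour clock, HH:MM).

04:30

Elongation θ = 360° × 27.6/29.5 ≈ 336.8°.
The Moon trails the Sun by θ/15 = 336.8/15 ≈ 22.45 hours.
06:00 + 22.454 h ≈ 04:27 → 04:30 to the nearest ten minutes.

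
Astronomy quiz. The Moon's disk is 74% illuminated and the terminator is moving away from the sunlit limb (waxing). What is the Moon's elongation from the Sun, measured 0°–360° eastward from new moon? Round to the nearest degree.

119°

Invert f = (1 − cos θ)/2 to get cos θ = 1 − 2(0.74) = -0.480, hence θ₀ = arccos -0.480 = 118.7°.
Waxing ⇒ before full, so θ = 118.7°.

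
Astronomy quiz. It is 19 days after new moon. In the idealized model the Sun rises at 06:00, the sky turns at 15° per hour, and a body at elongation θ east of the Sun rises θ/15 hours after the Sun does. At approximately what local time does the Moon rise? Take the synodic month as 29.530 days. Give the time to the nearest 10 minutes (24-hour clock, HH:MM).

21:30

Phase angle: θ = 360°·(19 d)/(29.530 d) = 231.6°.
Delay after the Sun = 231.6° / (15°/h) ≈ 15.44 h.
06:00 + 15.442 h ≈ 21:27 → 21:30 to the nearest ten minutes.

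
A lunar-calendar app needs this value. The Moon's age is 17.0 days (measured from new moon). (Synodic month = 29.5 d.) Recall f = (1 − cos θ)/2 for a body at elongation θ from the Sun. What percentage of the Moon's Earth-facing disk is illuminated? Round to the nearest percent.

94%

Phase angle: θ = 360°·(17.0 d)/(29.5 d) = 207.5°.
With cos θ = (-0.887), the lit fraction is (1 − (-0.887))/2 ≈ 0.944, so 94%.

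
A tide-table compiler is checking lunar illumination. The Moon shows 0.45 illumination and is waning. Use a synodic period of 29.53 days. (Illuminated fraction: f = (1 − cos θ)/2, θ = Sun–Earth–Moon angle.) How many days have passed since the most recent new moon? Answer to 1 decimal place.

Invert f = (1 − cos θ)/2 to get cos θ = 1 − 2(0.45) = 0.100, hence θ₀ = arccos 0.100 = 84.3°.
A waning Moon lies in 180°–360°, so θ = 360° − 84.3° = 275.7°.
Age = 29.53 × 275.7°/360° ≈ 22.62 days.

22.6 days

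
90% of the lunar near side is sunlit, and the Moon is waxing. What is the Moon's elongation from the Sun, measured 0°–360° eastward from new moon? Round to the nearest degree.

Invert f = (1 − cos θ)/2 to get cos θ = 1 − 2(0.90) = -0.800, hence θ₀ = arccos -0.800 = 143.1°.
Waxing ⇒ before full, so θ = 143.1°.

143°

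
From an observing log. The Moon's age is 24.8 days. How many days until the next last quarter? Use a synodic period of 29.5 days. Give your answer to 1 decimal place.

26.8 days

Last quarter occurs at elongation 270°, i.e. at age 29.5 × 270/360 = 22.125 d.
This lunation's last quarter (22.125 d) has passed, so add one period: 51.625 − 24.8 = 26.825 days.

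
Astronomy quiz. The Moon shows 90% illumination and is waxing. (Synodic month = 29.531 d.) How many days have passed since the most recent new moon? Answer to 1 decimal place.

Invert f = (1 − cos θ)/2 to get cos θ = 1 − 2(0.90) = -0.800, hence θ₀ = arccos -0.800 = 143.1°.
Before full moon the principal value applies: θ = 143.1°.
At 360°/29.531 d per day, 143.1° corresponds to 11.74 days.

11.7 days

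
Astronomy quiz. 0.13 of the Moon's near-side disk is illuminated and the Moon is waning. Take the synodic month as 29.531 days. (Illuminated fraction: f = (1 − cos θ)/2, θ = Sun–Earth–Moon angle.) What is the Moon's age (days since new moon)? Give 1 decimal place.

26.1 days

Invert f = (1 − cos θ)/2 to get cos θ = 1 − 2(0.13) = 0.740, hence θ₀ = arccos 0.740 = 42.3°.
Waning ⇒ past full, so θ = 360° − 42.3° = 317.7°.
At 360°/29.531 d per day, 317.7° corresponds to 26.06 days.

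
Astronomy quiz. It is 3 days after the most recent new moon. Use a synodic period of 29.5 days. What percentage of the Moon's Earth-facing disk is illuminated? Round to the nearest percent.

10%

Elongation θ = 360° × 3/29.5 ≈ 36.6°.
With cos θ = 0.803, the lit fraction is (1 − 0.803)/2 ≈ 0.099, so 10%.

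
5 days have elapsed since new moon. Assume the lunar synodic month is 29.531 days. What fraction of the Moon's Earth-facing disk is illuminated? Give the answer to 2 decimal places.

The Moon has covered 5/29.531 of its cycle, so θ ≈ 360° × 5/29.531 = 61.0°.
With cos θ = 0.486, the lit fraction is (1 − 0.486)/2 ≈ 0.257.

0.26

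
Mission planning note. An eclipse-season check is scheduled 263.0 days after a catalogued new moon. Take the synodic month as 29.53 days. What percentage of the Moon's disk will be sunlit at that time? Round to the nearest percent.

263.0/29.53 = 8.906 lunations, so 8 complete cycles and 26.76 d into the next.
Elongation θ = 360° × 26.76/29.53 ≈ 326.2°.
cos 326.2° = 0.831, so f = (1 − 0.831)/2 = 0.084, so 8%.

8%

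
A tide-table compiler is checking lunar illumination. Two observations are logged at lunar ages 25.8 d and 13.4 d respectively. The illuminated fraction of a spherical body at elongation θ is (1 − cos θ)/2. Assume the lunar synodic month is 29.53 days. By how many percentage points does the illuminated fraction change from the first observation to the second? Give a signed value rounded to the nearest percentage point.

First observation: θ = 360°·25.8/29.53 = 314.5°, so f = 0.149.
Second observation: θ = 163.4°, f = 0.979.
Δf = 0.979 − 0.149 = +0.830, i.e. +83 pp.

+83 pp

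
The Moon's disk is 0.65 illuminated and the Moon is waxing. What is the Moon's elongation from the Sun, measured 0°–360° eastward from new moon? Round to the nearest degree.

Invert f = (1 − cos θ)/2 to get cos θ = 1 − 2(0.65) = -0.300, hence θ₀ = arccos -0.300 = 107.5°.
Before full moon the principal value applies: θ = 107.5°.

107°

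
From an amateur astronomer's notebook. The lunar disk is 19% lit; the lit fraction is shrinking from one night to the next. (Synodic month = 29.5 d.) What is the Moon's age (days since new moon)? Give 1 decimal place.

From f = (1 − cos θ)/2: cos θ = 1 − 2×0.19 = 0.620; arccos → 51.7°.
Waning ⇒ past full, so θ = 360° − 51.7° = 308.3°.
At 360°/29.5 d per day, 308.3° corresponds to 25.26 days.

25.3 days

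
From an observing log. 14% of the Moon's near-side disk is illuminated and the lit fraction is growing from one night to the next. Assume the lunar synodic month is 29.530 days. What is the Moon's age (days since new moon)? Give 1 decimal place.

3.6 days

cos θ = 1 − 2f = 0.720, giving a principal value of 43.9°.
The Moon is waxing (0°–180°), so θ = 43.9° directly.
Age = 29.530 × 43.9°/360° ≈ 3.60 days.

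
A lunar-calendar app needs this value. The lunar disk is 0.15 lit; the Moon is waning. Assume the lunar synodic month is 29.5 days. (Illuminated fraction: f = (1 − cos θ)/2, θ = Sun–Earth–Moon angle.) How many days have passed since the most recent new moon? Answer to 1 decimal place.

From f = (1 − cos θ)/2: cos θ = 1 − 2×0.15 = 0.700; arccos → 45.6°.
Waning ⇒ past full, so θ = 360° − 45.6° = 314.4°.
At 360°/29.5 d per day, 314.4° corresponds to 25.77 days.

25.8 days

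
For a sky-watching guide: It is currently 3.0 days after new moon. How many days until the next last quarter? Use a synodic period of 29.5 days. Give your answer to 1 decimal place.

19.1 days

Last quarter is 0.75 of the way through the cycle: age 0.75 × 29.5 = 22.125 d.
That is 22.125 − 3.0 = 19.125 days ahead.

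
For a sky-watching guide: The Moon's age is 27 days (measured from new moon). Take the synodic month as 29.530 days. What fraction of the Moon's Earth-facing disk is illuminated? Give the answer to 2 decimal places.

Elongation θ = 360° × 27/29.530 ≈ 329.2°.
cos 329.2° = 0.859, so f = (1 − 0.859)/2 = 0.071.

0.07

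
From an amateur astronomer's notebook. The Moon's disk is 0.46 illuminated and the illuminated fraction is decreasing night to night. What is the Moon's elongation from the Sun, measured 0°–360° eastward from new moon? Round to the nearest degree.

275°

From f = (1 − cos θ)/2: cos θ = 1 − 2×0.46 = 0.080; arccos → 85.4°.
Since the Moon is past full (waning), take the reflex angle: θ = 360° − 85.4° = 274.6°.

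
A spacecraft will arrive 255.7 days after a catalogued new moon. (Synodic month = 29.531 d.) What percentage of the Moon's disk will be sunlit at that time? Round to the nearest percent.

Reduce mod P: 255.7 − 8×29.531 = 19.45 d into the current lunation.
Elongation θ = 360° × 19.45/29.531 ≈ 237.1°.
cos 237.1° = (-0.543), so f = (1 − (-0.543))/2 = 0.771, so 77%.

77%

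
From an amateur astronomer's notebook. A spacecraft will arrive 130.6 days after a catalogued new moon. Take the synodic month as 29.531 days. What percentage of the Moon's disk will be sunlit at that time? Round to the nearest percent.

94%

130.6 d spans 4 complete synodic months (4 × 29.531 = 118.12 d) plus 12.48 d.
Phase angle: θ = 360°·(12.48 d)/(29.531 d) = 152.1°.
Illuminated fraction = (1 − cos 152.1°)/2 = (1 − (-0.884))/2 ≈ 0.942, so 94%.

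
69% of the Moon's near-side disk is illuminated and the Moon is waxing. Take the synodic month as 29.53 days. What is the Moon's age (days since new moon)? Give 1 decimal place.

9.2 days

Invert f = (1 − cos θ)/2 to get cos θ = 1 − 2(0.69) = -0.380, hence θ₀ = arccos -0.380 = 112.3°.
Before full moon the principal value applies: θ = 112.3°.
At 360°/29.53 d per day, 112.3° corresponds to 9.21 days.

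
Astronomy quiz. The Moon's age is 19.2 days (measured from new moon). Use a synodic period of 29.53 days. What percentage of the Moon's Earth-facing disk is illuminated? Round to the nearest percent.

Elongation θ = 360° × 19.2/29.53 ≈ 234.1°.
cos 234.1° = (-0.587), so f = (1 − (-0.587))/2 = 0.793, so 79%.

79%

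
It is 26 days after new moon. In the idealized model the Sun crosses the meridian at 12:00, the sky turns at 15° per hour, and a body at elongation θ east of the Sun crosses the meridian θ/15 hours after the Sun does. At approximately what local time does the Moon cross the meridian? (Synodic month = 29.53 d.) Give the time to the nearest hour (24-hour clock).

Phase angle: θ = 360°·(26 d)/(29.53 d) = 317.0°.
Delay after the Sun = 317.0° / (15°/h) ≈ 21.13 h.
12:00 + 21.13 h ≈ 09:08 → 09:00 to the nearest hour.

09:00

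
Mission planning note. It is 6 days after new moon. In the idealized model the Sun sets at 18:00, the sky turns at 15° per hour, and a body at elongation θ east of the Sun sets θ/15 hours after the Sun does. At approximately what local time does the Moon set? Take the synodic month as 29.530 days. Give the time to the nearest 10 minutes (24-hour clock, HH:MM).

22:50

Elongation θ = 360° × 6/29.530 ≈ 73.1°.
At 15° of sky rotation per hour, 73.1° corresponds to a 4.88 h lag.
18:00 + 4.876 h ≈ 22:53 → 22:50 to the nearest ten minutes.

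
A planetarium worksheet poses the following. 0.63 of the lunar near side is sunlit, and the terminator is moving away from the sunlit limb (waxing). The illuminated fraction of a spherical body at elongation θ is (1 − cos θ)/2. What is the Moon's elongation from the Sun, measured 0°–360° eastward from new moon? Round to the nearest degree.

105°

From f = (1 − cos θ)/2: cos θ = 1 − 2×0.63 = -0.260; arccos → 105.1°.
Before full moon the principal value applies: θ = 105.1°.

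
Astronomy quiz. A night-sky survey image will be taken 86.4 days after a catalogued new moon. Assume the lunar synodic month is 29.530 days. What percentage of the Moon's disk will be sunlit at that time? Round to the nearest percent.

86.4 d spans 2 complete synodic months (2 × 29.530 = 59.06 d) plus 27.34 d.
Elongation θ = 360° × 27.34/29.530 ≈ 333.3°.
With cos θ = 0.893, the lit fraction is (1 − 0.893)/2 ≈ 0.053, so 5%.

5%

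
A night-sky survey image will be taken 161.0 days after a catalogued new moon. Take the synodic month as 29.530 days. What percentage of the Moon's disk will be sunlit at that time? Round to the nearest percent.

98%

161.0 d spans 5 complete synodic months (5 × 29.530 = 147.65 d) plus 13.35 d.
The Moon has covered 13.35/29.530 of its cycle, so θ ≈ 360° × 13.35/29.530 = 162.7°.
With cos θ = (-0.955), the lit fraction is (1 − (-0.955))/2 ≈ 0.978, so 98%.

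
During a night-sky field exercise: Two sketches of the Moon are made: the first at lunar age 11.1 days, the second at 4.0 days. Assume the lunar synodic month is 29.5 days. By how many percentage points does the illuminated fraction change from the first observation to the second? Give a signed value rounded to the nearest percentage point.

-69 percentage points

First observation: θ = 360°·11.1/29.5 = 135.5°, so f = 0.856.
Second observation: θ = 48.8°, f = 0.171.
Δf = 0.171 − 0.856 = -0.686, i.e. -69 pp.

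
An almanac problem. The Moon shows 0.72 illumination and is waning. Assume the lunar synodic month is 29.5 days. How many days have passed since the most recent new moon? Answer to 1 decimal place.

20.0 days

From f = (1 − cos θ)/2: cos θ = 1 − 2×0.72 = -0.440; arccos → 116.1°.
Since the Moon is past full (waning), take the reflex angle: θ = 360° − 116.1° = 243.9°.
That fraction of the synodic month is 243.9/360 × 29.5 d ≈ 19.99 d.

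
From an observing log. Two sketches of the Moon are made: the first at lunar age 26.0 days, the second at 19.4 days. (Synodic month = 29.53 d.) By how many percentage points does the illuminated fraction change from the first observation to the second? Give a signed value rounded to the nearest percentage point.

θ₁ = 360° × 26.0/29.53 = 317.0°, f₁ = (1 − cos θ₁)/2 = 0.135.
θ₂ = 360° × 19.4/29.53 = 236.5°, f₂ = (1 − cos θ₂)/2 = 0.776.
Change = f₂ − f₁ = +0.641 → +64 percentage points.

+64 percentage points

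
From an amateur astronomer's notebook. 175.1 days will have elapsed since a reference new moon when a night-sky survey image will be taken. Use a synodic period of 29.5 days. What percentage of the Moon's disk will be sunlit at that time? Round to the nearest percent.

4%

Reduce mod P: 175.1 − 5×29.5 = 27.60 d into the current lunation.
Elongation θ = 360° × 27.60/29.5 ≈ 336.8°.
With cos θ = 0.919, the lit fraction is (1 − 0.919)/2 ≈ 0.040, so 4%.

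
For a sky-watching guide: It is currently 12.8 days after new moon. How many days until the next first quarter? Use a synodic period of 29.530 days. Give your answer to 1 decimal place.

First quarter is 0.25 of the way through the cycle: age 0.25 × 29.530 = 7.383 d.
This lunation's first quarter (7.383 d) has passed, so add one period: 36.913 − 12.8 = 24.113 days.

24.1 days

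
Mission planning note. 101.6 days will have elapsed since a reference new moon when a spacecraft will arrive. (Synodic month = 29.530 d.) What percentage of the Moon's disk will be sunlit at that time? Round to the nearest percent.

97%

Reduce mod P: 101.6 − 3×29.530 = 13.01 d into the current lunation.
Elongation θ = 360° × 13.01/29.530 ≈ 158.6°.
cos 158.6° = (-0.931), so f = (1 − (-0.931))/2 = 0.966, so 97%.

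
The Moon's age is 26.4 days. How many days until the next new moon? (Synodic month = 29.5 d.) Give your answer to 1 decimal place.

One full lunation from the last new moon is 29.5 d; remaining = 29.5 − 26.4 = 3.100 d.

3.1 days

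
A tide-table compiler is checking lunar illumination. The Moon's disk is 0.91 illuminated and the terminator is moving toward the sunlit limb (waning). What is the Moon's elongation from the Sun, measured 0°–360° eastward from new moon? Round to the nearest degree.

215°

From f = (1 − cos θ)/2: cos θ = 1 − 2×0.91 = -0.820; arccos → 145.1°.
Since the Moon is past full (waning), take the reflex angle: θ = 360° − 145.1° = 214.9°.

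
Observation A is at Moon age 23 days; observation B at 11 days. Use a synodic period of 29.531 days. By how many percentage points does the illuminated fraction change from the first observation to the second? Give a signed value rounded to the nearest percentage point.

θ₁ = 360° × 23/29.531 = 280.4°, f₁ = (1 − cos θ₁)/2 = 0.410.
θ₂ = 360° × 11/29.531 = 134.1°, f₂ = (1 − cos θ₂)/2 = 0.848.
Change = f₂ − f₁ = +0.438 → +44 percentage points.

+44 pp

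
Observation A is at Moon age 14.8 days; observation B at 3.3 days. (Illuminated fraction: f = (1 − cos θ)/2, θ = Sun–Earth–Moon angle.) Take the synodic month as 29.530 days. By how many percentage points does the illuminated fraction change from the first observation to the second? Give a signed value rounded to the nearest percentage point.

First observation: θ = 360°·14.8/29.530 = 180.4°, so f = 1.000.
Second observation: θ = 40.2°, f = 0.118.
Δf = 0.118 − 1.000 = -0.882, i.e. -88 pp.

-88 pp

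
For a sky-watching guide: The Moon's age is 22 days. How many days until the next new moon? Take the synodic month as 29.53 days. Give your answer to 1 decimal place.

7.5 days

One full lunation from the last new moon is 29.53 d; remaining = 29.53 − 22 = 7.530 d.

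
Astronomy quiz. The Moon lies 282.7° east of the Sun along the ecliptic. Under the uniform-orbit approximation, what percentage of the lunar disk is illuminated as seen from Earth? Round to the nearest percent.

39%

cos 282.7° = 0.220, so f = (1 − 0.220)/2 = 0.390, i.e. 39%.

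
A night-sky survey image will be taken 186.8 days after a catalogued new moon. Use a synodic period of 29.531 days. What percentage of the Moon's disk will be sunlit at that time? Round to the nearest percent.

73%

Reduce mod P: 186.8 − 6×29.531 = 9.61 d into the current lunation.
Phase angle: θ = 360°·(9.61 d)/(29.531 d) = 117.2°.
Illuminated fraction = (1 − cos 117.2°)/2 = (1 − (-0.457))/2 ≈ 0.729, so 73%.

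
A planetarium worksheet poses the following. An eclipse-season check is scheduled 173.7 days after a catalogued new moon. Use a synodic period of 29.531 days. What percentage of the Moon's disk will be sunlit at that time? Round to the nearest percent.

13%

173.7 d spans 5 complete synodic months (5 × 29.531 = 147.66 d) plus 26.04 d.
The Moon has covered 26.04/29.531 of its cycle, so θ ≈ 360° × 26.04/29.531 = 317.5°.
With cos θ = 0.737, the lit fraction is (1 − 0.737)/2 ≈ 0.131, so 13%.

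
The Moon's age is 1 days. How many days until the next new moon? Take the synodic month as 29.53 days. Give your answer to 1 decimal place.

The next new moon completes the synodic month: 29.53 − 1 = 28.530 days.

28.5 days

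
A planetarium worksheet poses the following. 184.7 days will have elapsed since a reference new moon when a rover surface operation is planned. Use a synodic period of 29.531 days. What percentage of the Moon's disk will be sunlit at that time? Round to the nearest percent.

51%

184.7/29.531 = 6.254 lunations, so 6 complete cycles and 7.51 d into the next.
Phase angle: θ = 360°·(7.51 d)/(29.531 d) = 91.6°.
With cos θ = (-0.028), the lit fraction is (1 − (-0.028))/2 ≈ 0.514, so 51%.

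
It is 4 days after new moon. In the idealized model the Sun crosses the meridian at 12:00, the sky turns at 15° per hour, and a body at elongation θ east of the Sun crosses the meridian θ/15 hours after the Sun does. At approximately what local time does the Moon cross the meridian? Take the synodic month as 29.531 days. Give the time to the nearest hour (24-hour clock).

15:00

Phase angle: θ = 360°·(4 d)/(29.531 d) = 48.8°.
Delay after the Sun = 48.8° / (15°/h) ≈ 3.25 h.
12:00 + 3.25 h ≈ 15:15 → 15:00 to the nearest hour.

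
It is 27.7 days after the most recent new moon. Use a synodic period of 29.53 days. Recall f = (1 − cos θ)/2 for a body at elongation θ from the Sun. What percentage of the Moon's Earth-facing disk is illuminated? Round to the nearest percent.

4%

The Moon has covered 27.7/29.53 of its cycle, so θ ≈ 360° × 27.7/29.53 = 337.7°.
Illuminated fraction = (1 − cos 337.7°)/2 = (1 − 0.925)/2 ≈ 0.037, so 4%.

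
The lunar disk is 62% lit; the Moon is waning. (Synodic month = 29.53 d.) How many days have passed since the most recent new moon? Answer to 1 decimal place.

From f = (1 − cos θ)/2: cos θ = 1 − 2×0.62 = -0.240; arccos → 103.9°.
Waning ⇒ past full, so θ = 360° − 103.9° = 256.1°.
Age = 29.53 × 256.1°/360° ≈ 21.01 days.

21.0 days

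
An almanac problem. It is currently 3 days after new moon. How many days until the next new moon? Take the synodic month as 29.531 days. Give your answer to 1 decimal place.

One full lunation from the last new moon is 29.531 d; remaining = 29.531 − 3 = 26.531 d.

26.5 days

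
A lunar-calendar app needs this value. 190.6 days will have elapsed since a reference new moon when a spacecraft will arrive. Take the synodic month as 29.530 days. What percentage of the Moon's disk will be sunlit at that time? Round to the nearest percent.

98%

Reduce mod P: 190.6 − 6×29.530 = 13.42 d into the current lunation.
Phase angle: θ = 360°·(13.42 d)/(29.530 d) = 163.6°.
cos 163.6° = (-0.959), so f = (1 − (-0.959))/2 = 0.980, so 98%.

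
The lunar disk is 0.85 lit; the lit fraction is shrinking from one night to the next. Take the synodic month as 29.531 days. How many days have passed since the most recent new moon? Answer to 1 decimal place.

From f = (1 − cos θ)/2: cos θ = 1 − 2×0.85 = -0.700; arccos → 134.4°.
Since the Moon is past full (waning), take the reflex angle: θ = 360° − 134.4° = 225.6°.
Age = 29.531 × 225.6°/360° ≈ 18.50 days.

18.5 days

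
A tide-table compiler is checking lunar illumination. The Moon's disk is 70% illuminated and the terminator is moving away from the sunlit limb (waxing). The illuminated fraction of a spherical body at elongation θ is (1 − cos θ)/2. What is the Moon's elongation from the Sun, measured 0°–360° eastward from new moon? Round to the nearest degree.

From f = (1 − cos θ)/2: cos θ = 1 − 2×0.70 = -0.400; arccos → 113.6°.
Waxing ⇒ before full, so θ = 113.6°.

114°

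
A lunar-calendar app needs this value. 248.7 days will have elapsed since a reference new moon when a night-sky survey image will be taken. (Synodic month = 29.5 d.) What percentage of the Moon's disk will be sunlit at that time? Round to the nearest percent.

248.7 d spans 8 complete synodic months (8 × 29.5 = 236.00 d) plus 12.70 d.
Phase angle: θ = 360°·(12.70 d)/(29.5 d) = 155.0°.
cos 155.0° = (-0.906), so f = (1 − (-0.906))/2 = 0.953, so 95%.

95%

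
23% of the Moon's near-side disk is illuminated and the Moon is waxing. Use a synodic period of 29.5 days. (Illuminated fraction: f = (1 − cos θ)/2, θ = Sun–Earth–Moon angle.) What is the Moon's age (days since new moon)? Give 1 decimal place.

cos θ = 1 − 2f = 0.540, giving a principal value of 57.3°.
Waxing ⇒ before full, so θ = 57.3°.
That fraction of the synodic month is 57.3/360 × 29.5 d ≈ 4.70 d.

4.7 days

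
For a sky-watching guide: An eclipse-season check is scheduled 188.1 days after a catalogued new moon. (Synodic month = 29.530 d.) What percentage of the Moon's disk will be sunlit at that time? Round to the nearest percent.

188.1 d spans 6 complete synodic months (6 × 29.530 = 177.18 d) plus 10.92 d.
Phase angle: θ = 360°·(10.92 d)/(29.530 d) = 133.1°.
With cos θ = (-0.684), the lit fraction is (1 − (-0.684))/2 ≈ 0.842, so 84%.

84%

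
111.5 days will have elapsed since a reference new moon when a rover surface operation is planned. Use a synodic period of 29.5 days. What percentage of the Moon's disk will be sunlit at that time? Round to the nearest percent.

41%

111.5 d spans 3 complete synodic months (3 × 29.5 = 88.50 d) plus 23.00 d.
The Moon has covered 23.00/29.5 of its cycle, so θ ≈ 360° × 23.00/29.5 = 280.7°.
With cos θ = 0.185, the lit fraction is (1 − 0.185)/2 ≈ 0.407, so 41%.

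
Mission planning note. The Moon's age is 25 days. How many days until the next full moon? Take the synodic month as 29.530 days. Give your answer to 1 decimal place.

Full moon occurs at elongation 180°, i.e. at age 29.530 × 180/360 = 14.765 d.
Already past this cycle's full moon; the next is at 14.765 + 29.530 = 44.295 d, so 44.295 − 25 = 19.295 days.

19.3 days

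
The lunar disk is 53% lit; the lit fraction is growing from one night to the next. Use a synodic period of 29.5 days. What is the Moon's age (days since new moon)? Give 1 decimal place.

From f = (1 − cos θ)/2: cos θ = 1 − 2×0.53 = -0.060; arccos → 93.4°.
Waxing ⇒ before full, so θ = 93.4°.
At 360°/29.5 d per day, 93.4° corresponds to 7.66 days.

7.7 days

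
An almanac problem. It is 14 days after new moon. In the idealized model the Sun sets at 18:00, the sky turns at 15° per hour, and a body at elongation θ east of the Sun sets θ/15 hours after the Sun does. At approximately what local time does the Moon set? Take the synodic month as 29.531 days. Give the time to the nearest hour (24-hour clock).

The Moon has covered 14/29.531 of its cycle, so θ ≈ 360° × 14/29.531 = 170.7°.
At 15° of sky rotation per hour, 170.7° corresponds to a 11.38 h lag.
18:00 + 11.38 h ≈ 05:23 → 05:00 to the nearest hour.

05:00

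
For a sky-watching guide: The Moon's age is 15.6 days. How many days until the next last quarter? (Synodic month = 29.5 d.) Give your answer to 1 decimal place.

6.5 days

Last quarter is 0.75 of the way through the cycle: age 0.75 × 29.5 = 22.125 d.
So 6.525 days remain (22.125 − 15.6).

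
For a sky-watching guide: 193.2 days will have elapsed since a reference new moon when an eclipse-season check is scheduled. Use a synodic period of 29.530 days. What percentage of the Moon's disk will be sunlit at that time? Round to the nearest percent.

Reduce mod P: 193.2 − 6×29.530 = 16.02 d into the current lunation.
Phase angle: θ = 360°·(16.02 d)/(29.530 d) = 195.3°.
cos 195.3° = (-0.965), so f = (1 − (-0.965))/2 = 0.982, so 98%.

98%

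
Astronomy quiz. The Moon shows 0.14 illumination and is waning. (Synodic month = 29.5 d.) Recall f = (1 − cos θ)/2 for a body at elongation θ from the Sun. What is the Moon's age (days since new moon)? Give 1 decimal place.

25.9 days

From f = (1 − cos θ)/2: cos θ = 1 − 2×0.14 = 0.720; arccos → 43.9°.
A waning Moon lies in 180°–360°, so θ = 360° − 43.9° = 316.1°.
Age = 29.5 × 316.1°/360° ≈ 25.90 days.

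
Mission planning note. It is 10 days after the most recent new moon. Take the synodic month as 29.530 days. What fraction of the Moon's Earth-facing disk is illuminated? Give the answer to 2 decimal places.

0.76

Phase angle: θ = 360°·(10 d)/(29.530 d) = 121.9°.
cos 121.9° = (-0.529), so f = (1 − (-0.529))/2 = 0.764.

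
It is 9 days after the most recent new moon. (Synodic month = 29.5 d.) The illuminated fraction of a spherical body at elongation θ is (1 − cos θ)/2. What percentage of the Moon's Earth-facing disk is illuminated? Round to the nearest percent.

67%

Phase angle: θ = 360°·(9 d)/(29.5 d) = 109.8°.
cos 109.8° = (-0.339), so f = (1 − (-0.339))/2 = 0.670, so 67%.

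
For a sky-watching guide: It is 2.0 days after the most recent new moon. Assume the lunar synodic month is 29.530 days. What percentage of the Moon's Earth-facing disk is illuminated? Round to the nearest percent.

Phase angle: θ = 360°·(2.0 d)/(29.530 d) = 24.4°.
With cos θ = 0.911, the lit fraction is (1 − 0.911)/2 ≈ 0.045, so 4%.

4%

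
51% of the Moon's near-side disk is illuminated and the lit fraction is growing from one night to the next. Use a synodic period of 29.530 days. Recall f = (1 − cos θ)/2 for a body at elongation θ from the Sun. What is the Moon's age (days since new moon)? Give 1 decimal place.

7.5 days

cos θ = 1 − 2f = -0.020, giving a principal value of 91.1°.
The Moon is waxing (0°–180°), so θ = 91.1° directly.
At 360°/29.530 d per day, 91.1° corresponds to 7.48 days.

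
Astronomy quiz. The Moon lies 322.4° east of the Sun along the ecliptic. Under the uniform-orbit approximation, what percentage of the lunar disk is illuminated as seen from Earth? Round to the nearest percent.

Half-versine of 322.4°: (1 − 0.792)/2 = 0.104, i.e. 10%.

10%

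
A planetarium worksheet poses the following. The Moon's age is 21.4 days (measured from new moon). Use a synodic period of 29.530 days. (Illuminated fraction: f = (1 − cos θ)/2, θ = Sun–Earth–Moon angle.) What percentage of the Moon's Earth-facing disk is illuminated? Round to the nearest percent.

Elongation θ = 360° × 21.4/29.530 ≈ 260.9°.
cos 260.9° = (-0.158), so f = (1 − (-0.158))/2 = 0.579, so 58%.

58%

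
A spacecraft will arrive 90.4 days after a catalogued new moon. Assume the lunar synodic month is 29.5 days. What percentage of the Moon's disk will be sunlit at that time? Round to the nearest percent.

90.4 d spans 3 complete synodic months (3 × 29.5 = 88.50 d) plus 1.90 d.
The Moon has covered 1.90/29.5 of its cycle, so θ ≈ 360° × 1.90/29.5 = 23.2°.
With cos θ = 0.919, the lit fraction is (1 − 0.919)/2 ≈ 0.040, so 4%.

4%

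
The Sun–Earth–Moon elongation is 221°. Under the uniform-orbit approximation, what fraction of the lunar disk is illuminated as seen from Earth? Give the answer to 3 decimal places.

0.877

cos 221° = (-0.755), so f = (1 − (-0.755))/2 = 0.877.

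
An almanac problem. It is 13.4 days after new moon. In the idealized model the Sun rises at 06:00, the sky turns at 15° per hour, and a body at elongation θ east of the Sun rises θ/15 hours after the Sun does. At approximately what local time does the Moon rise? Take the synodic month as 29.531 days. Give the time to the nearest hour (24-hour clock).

17:00

The Moon has covered 13.4/29.531 of its cycle, so θ ≈ 360° × 13.4/29.531 = 163.4°.
At 15° of sky rotation per hour, 163.4° corresponds to a 10.89 h lag.
06:00 + 10.89 h ≈ 16:53 → 17:00 to the nearest hour.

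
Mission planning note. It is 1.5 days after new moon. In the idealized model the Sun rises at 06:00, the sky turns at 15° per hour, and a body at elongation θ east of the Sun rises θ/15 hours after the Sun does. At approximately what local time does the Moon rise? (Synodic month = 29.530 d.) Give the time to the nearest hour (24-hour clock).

07:00

Phase angle: θ = 360°·(1.5 d)/(29.530 d) = 18.3°.
At 15° of sky rotation per hour, 18.3° corresponds to a 1.22 h lag.
06:00 + 1.22 h ≈ 07:13 → 07:00 to the nearest hour.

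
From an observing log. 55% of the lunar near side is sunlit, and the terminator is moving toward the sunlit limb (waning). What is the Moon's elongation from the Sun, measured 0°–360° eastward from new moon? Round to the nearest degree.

cos θ = 1 − 2f = -0.100, giving a principal value of 95.7°.
Waning ⇒ past full, so θ = 360° − 95.7° = 264.3°.

264°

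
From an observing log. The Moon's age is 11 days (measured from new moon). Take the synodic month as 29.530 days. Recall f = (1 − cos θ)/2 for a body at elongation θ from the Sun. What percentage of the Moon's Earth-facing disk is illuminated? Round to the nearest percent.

85%

Phase angle: θ = 360°·(11 d)/(29.530 d) = 134.1°.
Illuminated fraction = (1 − cos 134.1°)/2 = (1 − (-0.696))/2 ≈ 0.848, so 85%.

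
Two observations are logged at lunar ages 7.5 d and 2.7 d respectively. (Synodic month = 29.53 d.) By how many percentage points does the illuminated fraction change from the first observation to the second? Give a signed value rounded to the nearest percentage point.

First observation: θ = 360°·7.5/29.53 = 91.4°, so f = 0.512.
Second observation: θ = 32.9°, f = 0.080.
Δf = 0.080 − 0.512 = -0.432, i.e. -43 pp.

-43 pp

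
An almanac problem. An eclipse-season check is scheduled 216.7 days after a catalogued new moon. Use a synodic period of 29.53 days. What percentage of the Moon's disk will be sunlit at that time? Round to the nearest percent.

216.7/29.53 = 7.338 lunations, so 7 complete cycles and 9.99 d into the next.
The Moon has covered 9.99/29.53 of its cycle, so θ ≈ 360° × 9.99/29.53 = 121.8°.
Illuminated fraction = (1 − cos 121.8°)/2 = (1 − (-0.527))/2 ≈ 0.763, so 76%.

76%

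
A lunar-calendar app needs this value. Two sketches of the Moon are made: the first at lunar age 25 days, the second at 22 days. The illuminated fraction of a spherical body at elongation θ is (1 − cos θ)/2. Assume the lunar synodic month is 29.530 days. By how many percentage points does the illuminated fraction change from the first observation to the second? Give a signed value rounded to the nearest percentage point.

First observation: θ = 360°·25/29.530 = 304.8°, so f = 0.215.
Second observation: θ = 268.2°, f = 0.516.
Δf = 0.516 − 0.215 = +0.301, i.e. +30 pp.

+30 pp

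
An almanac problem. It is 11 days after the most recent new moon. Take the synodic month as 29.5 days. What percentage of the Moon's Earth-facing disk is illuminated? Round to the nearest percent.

Phase angle: θ = 360°·(11 d)/(29.5 d) = 134.2°.
Illuminated fraction = (1 − cos 134.2°)/2 = (1 − (-0.698))/2 ≈ 0.849, so 85%.

85%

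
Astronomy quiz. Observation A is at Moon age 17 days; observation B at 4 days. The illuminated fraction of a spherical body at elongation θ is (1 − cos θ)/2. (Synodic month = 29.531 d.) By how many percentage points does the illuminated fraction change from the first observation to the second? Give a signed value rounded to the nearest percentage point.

First observation: θ = 360°·17/29.531 = 207.2°, so f = 0.945.
Second observation: θ = 48.8°, f = 0.170.
Δf = 0.170 − 0.945 = -0.774, i.e. -77 pp.

-77 percentage points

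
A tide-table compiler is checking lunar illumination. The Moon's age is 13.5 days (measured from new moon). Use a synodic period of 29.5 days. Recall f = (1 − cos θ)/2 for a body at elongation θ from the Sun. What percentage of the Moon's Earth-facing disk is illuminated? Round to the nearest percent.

98%

Phase angle: θ = 360°·(13.5 d)/(29.5 d) = 164.7°.
cos 164.7° = (-0.965), so f = (1 − (-0.965))/2 = 0.982, so 98%.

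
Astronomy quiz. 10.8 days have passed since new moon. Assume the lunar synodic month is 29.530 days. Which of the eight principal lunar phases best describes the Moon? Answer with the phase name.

waxing gibbous

θ ≈ 360° × 10.8/29.530 = 132°, which falls in the waxing gibbous sector.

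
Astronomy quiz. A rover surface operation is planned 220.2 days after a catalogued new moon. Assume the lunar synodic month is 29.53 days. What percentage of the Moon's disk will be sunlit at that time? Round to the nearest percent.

220.2/29.53 = 7.457 lunations, so 7 complete cycles and 13.49 d into the next.
Phase angle: θ = 360°·(13.49 d)/(29.53 d) = 164.5°.
cos 164.5° = (-0.963), so f = (1 − (-0.963))/2 = 0.982, so 98%.

98%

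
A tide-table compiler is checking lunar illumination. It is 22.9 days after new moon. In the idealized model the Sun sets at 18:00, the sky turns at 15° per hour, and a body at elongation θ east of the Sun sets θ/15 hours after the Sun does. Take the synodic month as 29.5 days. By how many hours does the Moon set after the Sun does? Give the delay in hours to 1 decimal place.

18.6 h

Phase angle: θ = 360°·(22.9 d)/(29.5 d) = 279.5°.
Delay after the Sun = 279.5° / (15°/h) ≈ 18.63 h.
So the Moon sets 18.63 h after the Sun.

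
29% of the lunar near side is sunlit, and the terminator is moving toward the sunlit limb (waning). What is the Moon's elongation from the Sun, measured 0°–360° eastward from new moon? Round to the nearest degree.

295°

From f = (1 − cos θ)/2: cos θ = 1 − 2×0.29 = 0.420; arccos → 65.2°.
Since the Moon is past full (waning), take the reflex angle: θ = 360° − 65.2° = 294.8°.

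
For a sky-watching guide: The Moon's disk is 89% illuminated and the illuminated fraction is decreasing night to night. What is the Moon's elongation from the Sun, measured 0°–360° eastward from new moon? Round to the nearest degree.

219°

From f = (1 − cos θ)/2: cos θ = 1 − 2×0.89 = -0.780; arccos → 141.3°.
A waning Moon lies in 180°–360°, so θ = 360° − 141.3° = 218.7°.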